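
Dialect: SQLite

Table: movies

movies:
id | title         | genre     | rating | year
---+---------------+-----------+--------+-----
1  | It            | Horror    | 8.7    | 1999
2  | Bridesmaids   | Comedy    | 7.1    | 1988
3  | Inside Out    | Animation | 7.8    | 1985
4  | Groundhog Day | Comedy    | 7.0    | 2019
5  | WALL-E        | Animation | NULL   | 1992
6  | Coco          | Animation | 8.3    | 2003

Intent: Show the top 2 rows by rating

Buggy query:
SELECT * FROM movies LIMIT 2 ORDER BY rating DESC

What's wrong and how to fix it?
Bug: ORDER BY cannot follow LIMIT; LIMIT is the final clause

Fix: Sort with ORDER BY, then apply LIMIT

Corrected query:
SELECT * FROM movies ORDER BY rating DESC LIMIT 2

Result:
id | title | genre     | rating | year
---+-------+-----------+--------+-----
1  | It    | Horror    | 8.7    | 1999
6  | Coco  | Animation | 8.3    | 2003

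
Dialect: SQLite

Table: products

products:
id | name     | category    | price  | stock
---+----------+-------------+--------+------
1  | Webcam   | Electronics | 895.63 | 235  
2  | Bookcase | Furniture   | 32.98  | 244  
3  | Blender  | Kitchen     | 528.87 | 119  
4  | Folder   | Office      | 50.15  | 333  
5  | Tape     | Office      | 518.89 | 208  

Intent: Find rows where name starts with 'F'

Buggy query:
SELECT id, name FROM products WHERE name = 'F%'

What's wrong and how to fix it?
Bug: Wildcards only work with LIKE; '=' treats '%' as a literal character

Fix: Replace '=' with LIKE so 'F%' is treated as a pattern

Corrected query:
SELECT id, name FROM products WHERE name LIKE 'F%'

Result:
id | name  
---+-------
4  | Folder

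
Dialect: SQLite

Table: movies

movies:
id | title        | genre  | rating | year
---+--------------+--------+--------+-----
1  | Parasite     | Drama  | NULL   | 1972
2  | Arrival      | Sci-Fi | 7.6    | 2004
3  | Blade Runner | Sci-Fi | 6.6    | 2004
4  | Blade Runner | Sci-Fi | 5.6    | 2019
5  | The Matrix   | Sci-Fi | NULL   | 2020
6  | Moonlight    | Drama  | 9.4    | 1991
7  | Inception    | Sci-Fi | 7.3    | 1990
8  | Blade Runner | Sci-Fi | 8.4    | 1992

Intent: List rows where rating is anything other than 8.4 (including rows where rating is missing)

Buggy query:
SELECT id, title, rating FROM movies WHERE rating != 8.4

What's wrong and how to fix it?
Bug: Inequality against NULL is unknown, not true; rows with NULL are dropped

Fix: Handle NULL separately with IS NULL alongside the inequality

Corrected query:
SELECT id, title, rating FROM movies WHERE rating != 8.4 OR rating IS NULL

Result:
id | title        | rating
---+--------------+-------
1  | Parasite     | NULL  
2  | Arrival      | 7.6   
3  | Blade Runner | 6.6   
4  | Blade Runner | 5.6   
5  | The Matrix   | NULL  
6  | Moonlight    | 9.4   
7  | Inception    | 7.3   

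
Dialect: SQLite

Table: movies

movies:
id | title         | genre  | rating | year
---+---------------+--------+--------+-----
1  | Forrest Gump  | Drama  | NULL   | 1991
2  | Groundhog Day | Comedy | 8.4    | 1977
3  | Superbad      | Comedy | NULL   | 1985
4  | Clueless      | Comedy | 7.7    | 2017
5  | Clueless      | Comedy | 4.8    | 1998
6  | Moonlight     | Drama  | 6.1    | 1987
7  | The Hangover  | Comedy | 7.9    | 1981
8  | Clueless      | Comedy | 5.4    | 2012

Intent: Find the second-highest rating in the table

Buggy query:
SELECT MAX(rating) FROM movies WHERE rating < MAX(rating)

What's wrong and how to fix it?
Bug: MAX(rating) on the right of the comparison is an aggregate-in-WHERE error

Fix: Put the inner MAX in a scalar subquery

Corrected query:
SELECT MAX(rating) FROM movies WHERE rating < (SELECT MAX(rating) FROM movies)

Result:
MAX(rating)
-----------
7.9        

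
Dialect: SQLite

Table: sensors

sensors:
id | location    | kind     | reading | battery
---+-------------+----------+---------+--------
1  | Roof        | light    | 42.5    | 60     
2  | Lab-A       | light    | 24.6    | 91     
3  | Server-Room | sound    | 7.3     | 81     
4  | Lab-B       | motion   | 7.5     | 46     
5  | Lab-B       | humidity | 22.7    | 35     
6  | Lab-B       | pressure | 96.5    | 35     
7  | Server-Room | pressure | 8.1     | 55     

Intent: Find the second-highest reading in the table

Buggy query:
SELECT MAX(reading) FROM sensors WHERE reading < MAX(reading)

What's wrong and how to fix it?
Bug: MAX(reading) on the right of the comparison is an aggregate-in-WHERE error

Fix: Compute the overall MAX in a subquery, then take MAX of rows below it

Corrected query:
SELECT MAX(reading) FROM sensors WHERE reading < (SELECT MAX(reading) FROM sensors)

Result:
MAX(reading)
------------
42.5        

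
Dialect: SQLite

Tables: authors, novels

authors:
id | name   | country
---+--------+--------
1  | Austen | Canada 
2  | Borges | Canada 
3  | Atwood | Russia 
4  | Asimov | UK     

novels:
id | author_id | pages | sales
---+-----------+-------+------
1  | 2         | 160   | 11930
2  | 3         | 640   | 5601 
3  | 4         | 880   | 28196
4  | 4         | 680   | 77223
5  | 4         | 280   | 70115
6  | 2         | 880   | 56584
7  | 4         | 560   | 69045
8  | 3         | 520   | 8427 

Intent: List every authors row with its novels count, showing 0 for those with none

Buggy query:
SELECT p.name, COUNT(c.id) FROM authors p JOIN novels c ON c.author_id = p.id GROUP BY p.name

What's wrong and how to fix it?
Bug: INNER JOIN drops authors rows that have no matching novels rows

Fix: Use LEFT JOIN so parents without children still appear (COUNT(c.id) gives 0)

Corrected query:
SELECT p.name, COUNT(c.id) FROM authors p LEFT JOIN novels c ON c.author_id = p.id GROUP BY p.name

Result:
name   | COUNT(c.id)
-------+------------
Asimov | 4          
Atwood | 2          
Austen | 0          
Borges | 2          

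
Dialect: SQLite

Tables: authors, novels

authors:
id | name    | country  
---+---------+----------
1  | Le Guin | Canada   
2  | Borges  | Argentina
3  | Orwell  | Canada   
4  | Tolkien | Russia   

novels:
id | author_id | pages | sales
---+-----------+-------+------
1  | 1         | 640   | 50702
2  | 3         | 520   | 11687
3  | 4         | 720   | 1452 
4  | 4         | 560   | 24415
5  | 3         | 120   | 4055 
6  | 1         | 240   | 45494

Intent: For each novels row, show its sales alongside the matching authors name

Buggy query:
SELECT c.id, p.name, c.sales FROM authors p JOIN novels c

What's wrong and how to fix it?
Bug: Missing join condition: each novels row is matched to all authors rows instead of just its own

Fix: Specify the join condition linking the foreign key to the parent id

Corrected query:
SELECT c.id, p.name, c.sales FROM authors p JOIN novels c ON c.author_id = p.id

Result:
id | name    | sales
---+---------+------
1  | Le Guin | 50702
2  | Orwell  | 11687
3  | Tolkien | 1452 
4  | Tolkien | 24415
5  | Orwell  | 4055 
6  | Le Guin | 45494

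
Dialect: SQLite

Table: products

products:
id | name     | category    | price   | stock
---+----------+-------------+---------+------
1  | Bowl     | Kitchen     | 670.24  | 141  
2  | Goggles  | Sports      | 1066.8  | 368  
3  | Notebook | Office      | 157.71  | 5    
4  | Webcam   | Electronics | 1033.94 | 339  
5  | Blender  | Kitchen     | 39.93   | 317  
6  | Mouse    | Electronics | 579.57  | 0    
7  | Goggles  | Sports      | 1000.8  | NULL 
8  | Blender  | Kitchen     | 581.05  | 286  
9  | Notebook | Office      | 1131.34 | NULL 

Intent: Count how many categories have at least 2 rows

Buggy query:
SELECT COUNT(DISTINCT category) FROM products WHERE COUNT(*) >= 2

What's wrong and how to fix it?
Bug: COUNT(*) cannot appear in WHERE; the per-group count doesn't exist yet

Fix: Use a subquery that GROUPs and filters with HAVING, then count its rows

Corrected query:
SELECT COUNT(*) FROM (SELECT category FROM products GROUP BY category HAVING COUNT(*) >= 2)

Result:
COUNT(*)
--------
4       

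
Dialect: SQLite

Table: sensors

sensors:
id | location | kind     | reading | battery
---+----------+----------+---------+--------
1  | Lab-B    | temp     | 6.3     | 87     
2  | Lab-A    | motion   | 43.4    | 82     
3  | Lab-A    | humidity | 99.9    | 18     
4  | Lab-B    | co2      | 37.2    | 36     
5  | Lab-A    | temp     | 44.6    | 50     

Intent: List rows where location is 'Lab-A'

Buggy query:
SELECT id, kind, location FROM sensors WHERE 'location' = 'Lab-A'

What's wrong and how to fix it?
Bug: 'location' in single quotes is a string literal, not the column; the comparison is literal-vs-literal and never true

Fix: Remove the quotes around the column name (or use double quotes for an identifier)

Corrected query:
SELECT id, kind, location FROM sensors WHERE location = 'Lab-A'

Result:
id | kind     | location
---+----------+---------
2  | motion   | Lab-A   
3  | humidity | Lab-A   
5  | temp     | Lab-A   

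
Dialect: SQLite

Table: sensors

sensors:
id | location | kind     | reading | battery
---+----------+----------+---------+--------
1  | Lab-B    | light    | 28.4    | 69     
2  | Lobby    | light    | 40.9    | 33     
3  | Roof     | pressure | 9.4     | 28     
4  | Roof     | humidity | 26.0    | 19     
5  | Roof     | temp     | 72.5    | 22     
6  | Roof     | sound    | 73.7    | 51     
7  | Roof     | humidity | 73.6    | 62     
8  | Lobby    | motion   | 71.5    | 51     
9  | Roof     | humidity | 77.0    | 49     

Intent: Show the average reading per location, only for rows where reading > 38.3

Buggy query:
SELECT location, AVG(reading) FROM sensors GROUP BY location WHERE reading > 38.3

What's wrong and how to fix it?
Bug: WHERE cannot follow GROUP BY

Fix: Move the WHERE clause before GROUP BY

Corrected query:
SELECT location, AVG(reading) FROM sensors WHERE reading > 38.3 GROUP BY location

Result:
location | AVG(reading)
---------+-------------
Lobby    | 56.2        
Roof     | 74.2        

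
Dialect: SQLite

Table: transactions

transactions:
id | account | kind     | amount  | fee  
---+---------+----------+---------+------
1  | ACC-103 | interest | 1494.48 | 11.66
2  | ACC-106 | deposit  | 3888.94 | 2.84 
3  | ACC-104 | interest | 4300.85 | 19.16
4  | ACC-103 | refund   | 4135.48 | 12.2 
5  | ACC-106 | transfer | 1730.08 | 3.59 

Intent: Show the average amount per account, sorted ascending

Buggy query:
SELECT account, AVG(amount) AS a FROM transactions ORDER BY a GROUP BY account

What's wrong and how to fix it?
Bug: GROUP BY must precede ORDER BY

Fix: Reorder: SELECT … FROM … GROUP BY … ORDER BY …

Corrected query:
SELECT account, AVG(amount) AS a FROM transactions GROUP BY account ORDER BY a

Result:
account | a      
--------+--------
ACC-106 | 2809.51
ACC-103 | 2814.98
ACC-104 | 4300.85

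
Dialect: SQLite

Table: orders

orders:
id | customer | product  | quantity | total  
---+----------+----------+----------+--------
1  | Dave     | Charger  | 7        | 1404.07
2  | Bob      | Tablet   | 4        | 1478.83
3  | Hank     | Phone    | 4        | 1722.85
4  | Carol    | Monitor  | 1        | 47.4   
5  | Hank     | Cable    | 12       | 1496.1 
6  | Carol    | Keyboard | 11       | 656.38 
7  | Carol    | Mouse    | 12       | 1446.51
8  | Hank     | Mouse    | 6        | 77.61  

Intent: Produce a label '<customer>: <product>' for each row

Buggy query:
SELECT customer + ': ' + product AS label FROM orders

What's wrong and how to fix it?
Bug: SQLite uses || for string concatenation; + coerces text to numbers (yielding 0)

Fix: Replace + with || to concatenate text

Corrected query:
SELECT customer || ': ' || product AS label FROM orders

Result:
label          
---------------
Dave: Charger  
Bob: Tablet    
Hank: Phone    
Carol: Monitor 
Hank: Cable    
Carol: Keyboard
Carol: Mouse   
Hank: Mouse    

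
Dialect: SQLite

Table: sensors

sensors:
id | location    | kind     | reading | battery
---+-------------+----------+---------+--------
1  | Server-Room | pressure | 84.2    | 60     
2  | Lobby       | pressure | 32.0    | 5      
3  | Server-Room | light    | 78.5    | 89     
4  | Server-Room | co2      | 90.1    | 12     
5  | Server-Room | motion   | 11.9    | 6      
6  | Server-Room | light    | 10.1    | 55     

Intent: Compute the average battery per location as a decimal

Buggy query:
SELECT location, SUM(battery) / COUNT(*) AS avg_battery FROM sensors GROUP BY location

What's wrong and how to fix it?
Bug: Both operands are integers, so '/' performs integer division and truncates

Fix: Multiply by 1.0 (or CAST to REAL) to force floating-point division

Corrected query:
SELECT location, SUM(battery) * 1.0 / COUNT(*) AS avg_battery FROM sensors GROUP BY location

Result:
location    | avg_battery
------------+------------
Lobby       | 5          
Server-Room | 44.4       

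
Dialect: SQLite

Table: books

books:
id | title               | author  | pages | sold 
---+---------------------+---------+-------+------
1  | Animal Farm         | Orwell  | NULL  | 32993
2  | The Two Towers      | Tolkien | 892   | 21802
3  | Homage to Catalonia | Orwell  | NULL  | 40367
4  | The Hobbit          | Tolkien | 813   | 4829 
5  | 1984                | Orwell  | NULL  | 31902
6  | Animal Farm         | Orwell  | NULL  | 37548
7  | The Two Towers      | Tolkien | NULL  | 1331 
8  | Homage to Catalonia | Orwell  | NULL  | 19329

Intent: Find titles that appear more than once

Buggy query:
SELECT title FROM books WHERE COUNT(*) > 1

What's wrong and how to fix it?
Bug: COUNT(*) is an aggregate and cannot be used in WHERE

Fix: GROUP BY title, then filter groups with HAVING COUNT(*) > 1

Corrected query:
SELECT title FROM books GROUP BY title HAVING COUNT(*) > 1

Result:
title              
-------------------
Animal Farm        
Homage to Catalonia
The Two Towers     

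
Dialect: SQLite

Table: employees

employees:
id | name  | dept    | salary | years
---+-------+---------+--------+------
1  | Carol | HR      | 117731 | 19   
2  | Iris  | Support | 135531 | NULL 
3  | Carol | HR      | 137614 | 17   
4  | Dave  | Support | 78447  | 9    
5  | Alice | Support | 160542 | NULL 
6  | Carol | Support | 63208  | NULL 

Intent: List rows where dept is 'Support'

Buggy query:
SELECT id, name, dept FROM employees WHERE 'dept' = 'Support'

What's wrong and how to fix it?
Bug: Single quotes denote string literals in SQL; the column name is being compared as a constant string

Fix: Reference the column as dept without single quotes

Corrected query:
SELECT id, name, dept FROM employees WHERE dept = 'Support'

Result:
id | name  | dept   
---+-------+--------
2  | Iris  | Support
4  | Dave  | Support
5  | Alice | Support
6  | Carol | Support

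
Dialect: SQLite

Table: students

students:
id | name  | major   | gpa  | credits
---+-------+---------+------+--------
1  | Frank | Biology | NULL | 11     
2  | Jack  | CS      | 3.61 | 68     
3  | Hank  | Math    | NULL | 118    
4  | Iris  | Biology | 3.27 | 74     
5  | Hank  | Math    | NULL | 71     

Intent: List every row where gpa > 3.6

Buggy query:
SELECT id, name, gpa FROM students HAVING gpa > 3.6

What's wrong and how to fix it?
Bug: HAVING filters the output of aggregation, but this query has no GROUP BY and no aggregate functions, so SQLite rejects it (HAVING clause on a non-aggregate query); the condition here is per row

Fix: Use WHERE for row-level filtering

Corrected query:
SELECT id, name, gpa FROM students WHERE gpa > 3.6

Result:
id | name | gpa 
---+------+-----
2  | Jack | 3.61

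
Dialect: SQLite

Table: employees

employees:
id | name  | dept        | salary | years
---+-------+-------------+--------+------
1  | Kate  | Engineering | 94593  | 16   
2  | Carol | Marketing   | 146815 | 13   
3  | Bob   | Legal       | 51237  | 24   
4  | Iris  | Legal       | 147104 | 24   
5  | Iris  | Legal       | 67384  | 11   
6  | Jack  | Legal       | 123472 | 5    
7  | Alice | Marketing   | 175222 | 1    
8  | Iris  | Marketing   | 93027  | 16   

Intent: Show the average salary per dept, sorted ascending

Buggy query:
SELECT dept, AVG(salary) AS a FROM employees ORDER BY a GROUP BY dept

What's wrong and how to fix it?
Bug: GROUP BY must precede ORDER BY

Fix: Reorder: SELECT … FROM … GROUP BY … ORDER BY …

Corrected query:
SELECT dept, AVG(salary) AS a FROM employees GROUP BY dept ORDER BY a

Result:
dept        | a            
------------+--------------
Engineering | 94593        
Legal       | 97299.25     
Marketing   | 138354.666667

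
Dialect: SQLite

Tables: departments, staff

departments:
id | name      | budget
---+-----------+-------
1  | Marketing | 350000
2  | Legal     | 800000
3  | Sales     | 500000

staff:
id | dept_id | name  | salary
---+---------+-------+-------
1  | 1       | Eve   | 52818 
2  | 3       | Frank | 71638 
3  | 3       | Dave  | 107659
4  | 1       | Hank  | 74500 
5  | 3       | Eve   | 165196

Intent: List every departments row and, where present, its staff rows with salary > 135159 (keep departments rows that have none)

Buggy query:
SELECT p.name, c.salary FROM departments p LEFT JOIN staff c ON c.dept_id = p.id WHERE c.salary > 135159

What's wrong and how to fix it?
Bug: A WHERE condition on the right-hand table after LEFT JOIN drops unmatched parents

Fix: Put 'c.salary > 135159' in the JOIN's ON clause instead of WHERE

Corrected query:
SELECT p.name, c.salary FROM departments p LEFT JOIN staff c ON c.dept_id = p.id AND c.salary > 135159

Result:
name      | salary
----------+-------
Marketing | NULL  
Legal     | NULL  
Sales     | 165196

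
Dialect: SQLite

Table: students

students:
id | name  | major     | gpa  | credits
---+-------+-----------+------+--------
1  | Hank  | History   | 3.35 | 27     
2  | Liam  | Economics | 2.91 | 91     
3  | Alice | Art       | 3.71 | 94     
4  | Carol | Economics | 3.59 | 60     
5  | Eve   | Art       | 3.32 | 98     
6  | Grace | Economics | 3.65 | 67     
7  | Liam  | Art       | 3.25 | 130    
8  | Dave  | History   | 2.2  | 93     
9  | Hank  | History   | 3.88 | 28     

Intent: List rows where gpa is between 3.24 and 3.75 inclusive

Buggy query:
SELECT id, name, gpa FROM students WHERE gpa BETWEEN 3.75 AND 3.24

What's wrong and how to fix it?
Bug: BETWEEN expects the lower bound first; with 3.75 AND 3.24 the range is empty

Fix: Swap the bounds so the smaller value comes first

Corrected query:
SELECT id, name, gpa FROM students WHERE gpa BETWEEN 3.24 AND 3.75

Result:
id | name  | gpa 
---+-------+-----
1  | Hank  | 3.35
3  | Alice | 3.71
4  | Carol | 3.59
5  | Eve   | 3.32
6  | Grace | 3.65
7  | Liam  | 3.25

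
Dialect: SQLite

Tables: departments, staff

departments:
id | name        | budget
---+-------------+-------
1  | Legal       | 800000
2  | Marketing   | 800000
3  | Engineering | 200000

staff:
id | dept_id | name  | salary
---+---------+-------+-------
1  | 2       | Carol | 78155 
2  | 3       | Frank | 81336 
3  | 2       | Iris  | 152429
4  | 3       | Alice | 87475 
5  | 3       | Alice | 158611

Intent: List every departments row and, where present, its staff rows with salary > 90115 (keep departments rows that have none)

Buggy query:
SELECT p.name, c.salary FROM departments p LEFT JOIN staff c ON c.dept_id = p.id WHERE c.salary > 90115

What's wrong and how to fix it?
Bug: A WHERE condition on the right-hand table after LEFT JOIN drops unmatched parents

Fix: Put 'c.salary > 90115' in the JOIN's ON clause instead of WHERE

Corrected query:
SELECT p.name, c.salary FROM departments p LEFT JOIN staff c ON c.dept_id = p.id AND c.salary > 90115

Result:
name        | salary
------------+-------
Legal       | NULL  
Marketing   | 152429
Engineering | 158611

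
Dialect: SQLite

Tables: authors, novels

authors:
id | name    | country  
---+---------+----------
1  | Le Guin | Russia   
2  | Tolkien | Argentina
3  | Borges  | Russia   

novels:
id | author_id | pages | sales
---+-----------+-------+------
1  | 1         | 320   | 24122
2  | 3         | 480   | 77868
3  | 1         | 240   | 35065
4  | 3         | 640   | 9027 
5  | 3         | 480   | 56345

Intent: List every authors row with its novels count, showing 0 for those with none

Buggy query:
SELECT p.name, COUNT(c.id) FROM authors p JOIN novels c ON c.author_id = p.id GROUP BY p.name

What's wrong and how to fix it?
Bug: An inner join excludes parents with zero children

Fix: Use LEFT JOIN so parents without children still appear (COUNT(c.id) gives 0)

Corrected query:
SELECT p.name, COUNT(c.id) FROM authors p LEFT JOIN novels c ON c.author_id = p.id GROUP BY p.name

Result:
name    | COUNT(c.id)
--------+------------
Borges  | 3          
Le Guin | 2          
Tolkien | 0          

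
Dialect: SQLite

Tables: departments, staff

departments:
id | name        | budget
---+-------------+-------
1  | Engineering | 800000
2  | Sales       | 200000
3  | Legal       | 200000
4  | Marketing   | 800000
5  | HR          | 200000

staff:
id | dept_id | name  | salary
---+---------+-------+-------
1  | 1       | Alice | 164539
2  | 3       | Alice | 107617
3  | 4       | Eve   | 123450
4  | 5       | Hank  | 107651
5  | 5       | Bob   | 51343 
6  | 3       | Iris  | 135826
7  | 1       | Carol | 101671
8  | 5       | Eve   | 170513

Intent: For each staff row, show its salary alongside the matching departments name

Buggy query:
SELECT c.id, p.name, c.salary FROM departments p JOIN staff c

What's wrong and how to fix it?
Bug: Missing join condition: each staff row is matched to all departments rows instead of just its own

Fix: Add ON c.dept_id = p.id to the JOIN

Corrected query:
SELECT c.id, p.name, c.salary FROM departments p JOIN staff c ON c.dept_id = p.id

Result:
id | name        | salary
---+-------------+-------
1  | Engineering | 164539
2  | Legal       | 107617
3  | Marketing   | 123450
4  | HR          | 107651
5  | HR          | 51343 
6  | Legal       | 135826
7  | Engineering | 101671
8  | HR          | 170513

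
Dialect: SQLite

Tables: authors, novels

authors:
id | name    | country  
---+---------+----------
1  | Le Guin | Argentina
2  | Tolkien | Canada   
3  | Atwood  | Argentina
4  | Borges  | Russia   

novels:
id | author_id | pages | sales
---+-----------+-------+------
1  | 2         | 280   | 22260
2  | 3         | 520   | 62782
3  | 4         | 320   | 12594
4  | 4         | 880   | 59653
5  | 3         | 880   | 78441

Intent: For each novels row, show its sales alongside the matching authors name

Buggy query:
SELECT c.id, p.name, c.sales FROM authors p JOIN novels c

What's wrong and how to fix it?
Bug: Missing join condition: each novels row is matched to all authors rows instead of just its own

Fix: Specify the join condition linking the foreign key to the parent id

Corrected query:
SELECT c.id, p.name, c.sales FROM authors p JOIN novels c ON c.author_id = p.id

Result:
id | name    | sales
---+---------+------
1  | Tolkien | 22260
2  | Atwood  | 62782
3  | Borges  | 12594
4  | Borges  | 59653
5  | Atwood  | 78441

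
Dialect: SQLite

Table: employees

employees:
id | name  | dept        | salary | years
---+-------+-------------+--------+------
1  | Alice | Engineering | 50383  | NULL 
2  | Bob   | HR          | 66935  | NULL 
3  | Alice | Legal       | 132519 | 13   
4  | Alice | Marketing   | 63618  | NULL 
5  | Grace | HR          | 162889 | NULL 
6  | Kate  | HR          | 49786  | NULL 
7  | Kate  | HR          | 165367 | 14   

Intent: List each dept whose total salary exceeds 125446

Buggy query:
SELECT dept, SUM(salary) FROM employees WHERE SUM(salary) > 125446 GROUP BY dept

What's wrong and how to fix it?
Bug: WHERE runs before GROUP BY, so aggregates aren't available there

Fix: Use HAVING (which filters groups after aggregation) instead of WHERE

Corrected query:
SELECT dept, SUM(salary) FROM employees GROUP BY dept HAVING SUM(salary) > 125446

Result:
dept  | SUM(salary)
------+------------
HR    | 444977     
Legal | 132519     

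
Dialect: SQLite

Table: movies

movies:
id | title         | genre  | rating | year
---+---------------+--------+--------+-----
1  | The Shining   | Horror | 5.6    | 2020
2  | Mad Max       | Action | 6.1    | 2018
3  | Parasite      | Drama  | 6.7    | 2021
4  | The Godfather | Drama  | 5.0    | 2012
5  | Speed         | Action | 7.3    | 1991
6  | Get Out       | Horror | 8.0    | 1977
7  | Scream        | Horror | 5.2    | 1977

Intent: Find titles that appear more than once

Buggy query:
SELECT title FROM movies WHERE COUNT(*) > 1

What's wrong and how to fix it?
Bug: WHERE can't reference COUNT(*); aggregates are computed after WHERE

Fix: GROUP BY title, then filter groups with HAVING COUNT(*) > 1

Corrected query:
SELECT title FROM movies GROUP BY title HAVING COUNT(*) > 1

Result:
(no rows)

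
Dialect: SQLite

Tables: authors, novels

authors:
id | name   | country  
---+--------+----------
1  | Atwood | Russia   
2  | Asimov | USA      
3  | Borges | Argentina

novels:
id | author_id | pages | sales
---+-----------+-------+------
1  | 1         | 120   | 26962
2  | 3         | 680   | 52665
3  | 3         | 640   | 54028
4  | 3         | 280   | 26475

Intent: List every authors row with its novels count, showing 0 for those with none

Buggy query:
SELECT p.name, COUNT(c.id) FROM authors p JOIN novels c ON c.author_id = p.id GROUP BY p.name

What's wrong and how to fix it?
Bug: INNER JOIN drops authors rows that have no matching novels rows

Fix: Switch to LEFT JOIN to retain unmatched parent rows

Corrected query:
SELECT p.name, COUNT(c.id) FROM authors p LEFT JOIN novels c ON c.author_id = p.id GROUP BY p.name

Result:
name   | COUNT(c.id)
-------+------------
Asimov | 0          
Atwood | 1          
Borges | 3          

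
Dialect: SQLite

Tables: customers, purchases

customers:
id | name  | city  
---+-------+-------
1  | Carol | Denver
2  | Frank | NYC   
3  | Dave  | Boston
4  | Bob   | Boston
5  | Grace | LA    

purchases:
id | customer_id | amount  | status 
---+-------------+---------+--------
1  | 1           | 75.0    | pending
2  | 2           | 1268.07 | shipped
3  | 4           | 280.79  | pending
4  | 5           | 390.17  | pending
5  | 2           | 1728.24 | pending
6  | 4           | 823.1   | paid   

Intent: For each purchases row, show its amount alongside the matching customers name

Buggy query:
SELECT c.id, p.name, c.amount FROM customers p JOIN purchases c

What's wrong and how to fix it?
Bug: JOIN with no ON clause produces a cartesian product; every purchases row pairs with every customers row

Fix: Add ON c.customer_id = p.id to the JOIN

Corrected query:
SELECT c.id, p.name, c.amount FROM customers p JOIN purchases c ON c.customer_id = p.id

Result:
id | name  | amount 
---+-------+--------
1  | Carol | 75     
2  | Frank | 1268.07
3  | Bob   | 280.79 
4  | Grace | 390.17 
5  | Frank | 1728.24
6  | Bob   | 823.1  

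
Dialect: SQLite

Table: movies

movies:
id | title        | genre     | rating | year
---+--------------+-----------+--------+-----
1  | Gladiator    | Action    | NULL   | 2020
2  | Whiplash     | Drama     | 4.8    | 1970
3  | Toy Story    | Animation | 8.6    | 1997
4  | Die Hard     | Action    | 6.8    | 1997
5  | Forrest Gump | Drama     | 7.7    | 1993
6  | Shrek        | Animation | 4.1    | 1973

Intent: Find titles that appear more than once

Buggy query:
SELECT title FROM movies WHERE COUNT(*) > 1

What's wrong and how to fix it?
Bug: COUNT(*) is an aggregate and cannot be used in WHERE

Fix: GROUP BY title, then filter groups with HAVING COUNT(*) > 1

Corrected query:
SELECT title FROM movies GROUP BY title HAVING COUNT(*) > 1

Result:
(no rows)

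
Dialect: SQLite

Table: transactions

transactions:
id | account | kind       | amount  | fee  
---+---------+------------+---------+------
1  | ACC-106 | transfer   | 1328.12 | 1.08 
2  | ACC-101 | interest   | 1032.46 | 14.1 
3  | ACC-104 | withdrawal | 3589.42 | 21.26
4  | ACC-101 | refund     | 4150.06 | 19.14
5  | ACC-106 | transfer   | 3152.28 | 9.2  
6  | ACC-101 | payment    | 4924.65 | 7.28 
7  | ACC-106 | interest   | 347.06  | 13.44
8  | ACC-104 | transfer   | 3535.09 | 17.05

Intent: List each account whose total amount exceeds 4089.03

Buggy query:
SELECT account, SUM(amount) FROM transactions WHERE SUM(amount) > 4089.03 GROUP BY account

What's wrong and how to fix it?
Bug: SUM(amount) is an aggregate, but WHERE filters rows before aggregation

Fix: Move the aggregate condition to a HAVING clause

Corrected query:
SELECT account, SUM(amount) FROM transactions GROUP BY account HAVING SUM(amount) > 4089.03

Result:
account | SUM(amount)
--------+------------
ACC-101 | 10107.17   
ACC-104 | 7124.51    
ACC-106 | 4827.46    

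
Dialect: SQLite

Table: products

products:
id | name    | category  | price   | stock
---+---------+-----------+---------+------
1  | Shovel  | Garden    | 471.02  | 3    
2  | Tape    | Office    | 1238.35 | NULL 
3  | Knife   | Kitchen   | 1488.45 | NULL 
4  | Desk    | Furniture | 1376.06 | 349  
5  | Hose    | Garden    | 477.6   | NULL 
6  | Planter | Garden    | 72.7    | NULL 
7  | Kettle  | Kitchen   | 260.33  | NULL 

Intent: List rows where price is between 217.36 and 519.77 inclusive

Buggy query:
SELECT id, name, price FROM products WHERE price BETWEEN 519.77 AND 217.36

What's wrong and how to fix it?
Bug: BETWEEN expects the lower bound first; with 519.77 AND 217.36 the range is empty

Fix: Write BETWEEN 217.36 AND 519.77

Corrected query:
SELECT id, name, price FROM products WHERE price BETWEEN 217.36 AND 519.77

Result:
id | name   | price 
---+--------+-------
1  | Shovel | 471.02
5  | Hose   | 477.6 
7  | Kettle | 260.33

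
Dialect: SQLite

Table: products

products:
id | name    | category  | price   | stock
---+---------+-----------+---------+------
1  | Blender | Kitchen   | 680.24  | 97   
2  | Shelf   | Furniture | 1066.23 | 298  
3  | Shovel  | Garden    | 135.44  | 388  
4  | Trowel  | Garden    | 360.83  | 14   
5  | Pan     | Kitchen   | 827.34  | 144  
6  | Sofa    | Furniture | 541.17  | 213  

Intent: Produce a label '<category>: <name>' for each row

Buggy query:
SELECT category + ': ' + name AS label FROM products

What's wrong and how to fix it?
Bug: '+' is numeric addition; on text columns SQLite converts them to 0 instead of concatenating

Fix: Replace + with || to concatenate text

Corrected query:
SELECT category || ': ' || name AS label FROM products

Result:
label           
----------------
Kitchen: Blender
Furniture: Shelf
Garden: Shovel  
Garden: Trowel  
Kitchen: Pan    
Furniture: Sofa 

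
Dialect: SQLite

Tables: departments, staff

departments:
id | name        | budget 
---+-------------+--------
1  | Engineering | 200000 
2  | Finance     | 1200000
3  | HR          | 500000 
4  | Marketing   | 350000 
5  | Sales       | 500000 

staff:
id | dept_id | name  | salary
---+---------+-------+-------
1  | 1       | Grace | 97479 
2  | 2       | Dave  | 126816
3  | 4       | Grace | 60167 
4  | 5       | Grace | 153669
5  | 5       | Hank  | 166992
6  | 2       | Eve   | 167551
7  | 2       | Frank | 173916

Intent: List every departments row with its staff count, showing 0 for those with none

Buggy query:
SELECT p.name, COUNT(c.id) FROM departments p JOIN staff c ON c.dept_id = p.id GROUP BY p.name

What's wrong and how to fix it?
Bug: INNER JOIN drops departments rows that have no matching staff rows

Fix: Switch to LEFT JOIN to retain unmatched parent rows

Corrected query:
SELECT p.name, COUNT(c.id) FROM departments p LEFT JOIN staff c ON c.dept_id = p.id GROUP BY p.name

Result:
name        | COUNT(c.id)
------------+------------
Engineering | 1          
Finance     | 3          
HR          | 0          
Marketing   | 1          
Sales       | 2          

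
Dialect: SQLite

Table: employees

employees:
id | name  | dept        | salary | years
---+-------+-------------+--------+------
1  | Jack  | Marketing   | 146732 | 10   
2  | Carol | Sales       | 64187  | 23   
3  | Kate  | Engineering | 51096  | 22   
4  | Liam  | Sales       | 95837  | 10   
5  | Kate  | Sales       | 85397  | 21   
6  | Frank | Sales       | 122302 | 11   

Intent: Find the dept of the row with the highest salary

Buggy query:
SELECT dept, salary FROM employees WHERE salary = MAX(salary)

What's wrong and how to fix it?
Bug: WHERE is evaluated per row; an aggregate over the whole table isn't defined there

Fix: Wrap MAX in a scalar subquery so WHERE compares against a single value

Corrected query:
SELECT dept, salary FROM employees WHERE salary = (SELECT MAX(salary) FROM employees)

Result:
dept      | salary
----------+-------
Marketing | 146732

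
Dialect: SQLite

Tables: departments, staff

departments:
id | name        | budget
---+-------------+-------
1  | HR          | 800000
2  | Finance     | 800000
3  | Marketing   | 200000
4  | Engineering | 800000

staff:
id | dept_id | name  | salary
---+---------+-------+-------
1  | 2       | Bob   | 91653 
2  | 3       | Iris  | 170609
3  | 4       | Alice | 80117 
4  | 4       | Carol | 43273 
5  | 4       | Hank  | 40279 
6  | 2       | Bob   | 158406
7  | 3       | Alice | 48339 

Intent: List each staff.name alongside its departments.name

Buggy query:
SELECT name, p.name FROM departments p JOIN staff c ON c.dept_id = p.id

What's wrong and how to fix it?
Bug: 'name' exists in both joined tables, so the database can't tell which one is meant

Fix: Qualify the column with its table alias (c.name)

Corrected query:
SELECT c.name, p.name FROM departments p JOIN staff c ON c.dept_id = p.id

Result:
name  | name       
------+------------
Bob   | Finance    
Iris  | Marketing  
Alice | Engineering
Carol | Engineering
Hank  | Engineering
Bob   | Finance    
Alice | Marketing  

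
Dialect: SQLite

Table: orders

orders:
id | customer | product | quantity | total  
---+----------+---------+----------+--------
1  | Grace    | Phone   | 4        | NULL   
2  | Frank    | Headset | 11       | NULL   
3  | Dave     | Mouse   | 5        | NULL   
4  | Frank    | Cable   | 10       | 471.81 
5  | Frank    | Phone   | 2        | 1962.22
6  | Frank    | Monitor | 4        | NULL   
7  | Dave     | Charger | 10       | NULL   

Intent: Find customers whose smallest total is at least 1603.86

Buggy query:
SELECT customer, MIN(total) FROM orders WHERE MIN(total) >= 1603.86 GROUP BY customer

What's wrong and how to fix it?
Bug: MIN() in WHERE is a misuse of aggregate

Fix: Use HAVING for the per-group MIN condition

Corrected query:
SELECT customer, MIN(total) FROM orders GROUP BY customer HAVING MIN(total) >= 1603.86

Result:
(no rows)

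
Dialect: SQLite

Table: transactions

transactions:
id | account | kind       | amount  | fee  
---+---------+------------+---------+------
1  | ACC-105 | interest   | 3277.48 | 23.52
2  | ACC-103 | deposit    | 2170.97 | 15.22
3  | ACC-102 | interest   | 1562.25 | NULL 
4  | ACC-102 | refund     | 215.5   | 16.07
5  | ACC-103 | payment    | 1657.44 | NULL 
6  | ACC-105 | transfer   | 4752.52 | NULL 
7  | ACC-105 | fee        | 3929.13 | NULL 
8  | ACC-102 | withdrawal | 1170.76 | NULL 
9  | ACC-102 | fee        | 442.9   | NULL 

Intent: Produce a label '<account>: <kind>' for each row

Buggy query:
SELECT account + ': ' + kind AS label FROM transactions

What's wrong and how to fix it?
Bug: SQLite uses || for string concatenation; + coerces text to numbers (yielding 0)

Fix: Replace + with || to concatenate text

Corrected query:
SELECT account || ': ' || kind AS label FROM transactions

Result:
label              
-------------------
ACC-105: interest  
ACC-103: deposit   
ACC-102: interest  
ACC-102: refund    
ACC-103: payment   
ACC-105: transfer  
ACC-105: fee       
ACC-102: withdrawal
ACC-102: fee       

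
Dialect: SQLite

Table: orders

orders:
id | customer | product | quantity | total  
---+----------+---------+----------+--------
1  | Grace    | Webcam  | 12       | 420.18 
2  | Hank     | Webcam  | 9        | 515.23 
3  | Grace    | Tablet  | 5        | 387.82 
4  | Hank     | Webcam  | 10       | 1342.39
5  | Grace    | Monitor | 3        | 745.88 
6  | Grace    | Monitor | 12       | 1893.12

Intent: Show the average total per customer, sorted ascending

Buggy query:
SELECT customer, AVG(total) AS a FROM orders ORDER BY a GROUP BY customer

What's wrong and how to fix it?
Bug: GROUP BY must precede ORDER BY

Fix: Reorder: SELECT … FROM … GROUP BY … ORDER BY …

Corrected query:
SELECT customer, AVG(total) AS a FROM orders GROUP BY customer ORDER BY a

Result:
customer | a     
---------+-------
Grace    | 861.75
Hank     | 928.81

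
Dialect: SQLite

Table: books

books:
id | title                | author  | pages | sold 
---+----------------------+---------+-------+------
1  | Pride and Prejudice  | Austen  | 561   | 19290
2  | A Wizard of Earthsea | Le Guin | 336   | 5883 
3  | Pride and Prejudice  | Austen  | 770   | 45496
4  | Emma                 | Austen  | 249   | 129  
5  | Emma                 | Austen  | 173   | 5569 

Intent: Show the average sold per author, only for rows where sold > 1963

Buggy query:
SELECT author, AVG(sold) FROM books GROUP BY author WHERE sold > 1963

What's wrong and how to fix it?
Bug: Row-level WHERE must come before GROUP BY in the clause order

Fix: Place WHERE between FROM and GROUP BY

Corrected query:
SELECT author, AVG(sold) FROM books WHERE sold > 1963 GROUP BY author

Result:
author  | AVG(sold)   
--------+-------------
Austen  | 23451.666667
Le Guin | 5883        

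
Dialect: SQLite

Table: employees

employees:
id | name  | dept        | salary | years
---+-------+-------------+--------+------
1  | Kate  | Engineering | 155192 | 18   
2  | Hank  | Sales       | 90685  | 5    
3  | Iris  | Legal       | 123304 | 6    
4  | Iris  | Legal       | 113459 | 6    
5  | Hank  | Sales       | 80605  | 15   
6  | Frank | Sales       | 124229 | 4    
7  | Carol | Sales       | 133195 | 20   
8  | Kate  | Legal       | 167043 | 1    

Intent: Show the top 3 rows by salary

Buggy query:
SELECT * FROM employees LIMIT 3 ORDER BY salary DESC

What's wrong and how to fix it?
Bug: ORDER BY cannot follow LIMIT; LIMIT is the final clause

Fix: Sort with ORDER BY, then apply LIMIT

Corrected query:
SELECT * FROM employees ORDER BY salary DESC LIMIT 3

Result:
id | name  | dept        | salary | years
---+-------+-------------+--------+------
8  | Kate  | Legal       | 167043 | 1    
1  | Kate  | Engineering | 155192 | 18   
7  | Carol | Sales       | 133195 | 20   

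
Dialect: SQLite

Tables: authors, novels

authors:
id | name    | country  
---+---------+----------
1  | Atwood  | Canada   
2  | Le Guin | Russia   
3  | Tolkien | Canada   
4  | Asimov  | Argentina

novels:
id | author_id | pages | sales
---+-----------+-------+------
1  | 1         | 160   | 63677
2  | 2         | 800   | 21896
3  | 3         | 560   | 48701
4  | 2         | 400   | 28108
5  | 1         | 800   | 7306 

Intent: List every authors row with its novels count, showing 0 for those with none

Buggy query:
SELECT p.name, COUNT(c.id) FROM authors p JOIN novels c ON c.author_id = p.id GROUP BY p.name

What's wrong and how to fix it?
Bug: An inner join excludes parents with zero children

Fix: Switch to LEFT JOIN to retain unmatched parent rows

Corrected query:
SELECT p.name, COUNT(c.id) FROM authors p LEFT JOIN novels c ON c.author_id = p.id GROUP BY p.name

Result:
name    | COUNT(c.id)
--------+------------
Asimov  | 0          
Atwood  | 2          
Le Guin | 2          
Tolkien | 1          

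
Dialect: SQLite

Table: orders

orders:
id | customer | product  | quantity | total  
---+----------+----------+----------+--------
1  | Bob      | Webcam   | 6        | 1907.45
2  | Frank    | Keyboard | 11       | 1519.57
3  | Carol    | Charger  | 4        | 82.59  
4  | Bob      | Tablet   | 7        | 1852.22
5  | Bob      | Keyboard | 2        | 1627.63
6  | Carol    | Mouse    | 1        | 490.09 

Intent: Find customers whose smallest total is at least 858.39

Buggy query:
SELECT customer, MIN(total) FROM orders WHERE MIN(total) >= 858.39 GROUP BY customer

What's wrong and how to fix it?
Bug: MIN() in WHERE is a misuse of aggregate

Fix: Use HAVING for the per-group MIN condition

Corrected query:
SELECT customer, MIN(total) FROM orders GROUP BY customer HAVING MIN(total) >= 858.39

Result:
customer | MIN(total)
---------+-----------
Bob      | 1627.63   
Frank    | 1519.57   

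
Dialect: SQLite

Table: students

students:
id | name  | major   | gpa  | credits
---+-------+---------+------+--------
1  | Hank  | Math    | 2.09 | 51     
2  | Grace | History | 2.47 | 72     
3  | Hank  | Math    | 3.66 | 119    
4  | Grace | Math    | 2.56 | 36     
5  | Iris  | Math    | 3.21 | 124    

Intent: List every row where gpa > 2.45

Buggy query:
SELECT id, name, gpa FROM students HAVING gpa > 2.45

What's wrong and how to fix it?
Bug: This is a non-aggregate query (no GROUP BY, no aggregates), so in SQLite the HAVING clause is invalid here; a row-level condition belongs in WHERE

Fix: Replace HAVING with WHERE since the condition applies to individual rows

Corrected query:
SELECT id, name, gpa FROM students WHERE gpa > 2.45

Result:
id | name  | gpa 
---+-------+-----
2  | Grace | 2.47
3  | Hank  | 3.66
4  | Grace | 2.56
5  | Iris  | 3.21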